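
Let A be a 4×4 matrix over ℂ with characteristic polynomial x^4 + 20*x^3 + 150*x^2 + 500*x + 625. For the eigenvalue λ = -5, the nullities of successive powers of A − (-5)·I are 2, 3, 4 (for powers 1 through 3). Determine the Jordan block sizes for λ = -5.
Block sizes for λ = -5: [3, 1]

From the dimensions of kernels of powers, the number of Jordan blocks of size at least j is d_j − d_{j−1} where d_j = dim ker(N^j) (with d_0 = 0). Computing the differences gives [2, 1, 1].
The number of blocks of size exactly k is (#blocks of size ≥ k) − (#blocks of size ≥ k + 1), so the partition is: 1 block(s) of size 1, 1 block(s) of size 3.
In nonincreasing order the block sizes are [3, 1].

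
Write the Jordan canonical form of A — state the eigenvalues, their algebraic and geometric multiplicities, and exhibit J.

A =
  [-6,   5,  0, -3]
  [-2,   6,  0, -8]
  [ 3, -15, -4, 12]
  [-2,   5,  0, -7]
J_2(-4) ⊕ J_1(-4) ⊕ J_1(1)

The characteristic polynomial is
  det(x·I − A) = x^4 + 11*x^3 + 36*x^2 + 16*x - 64 = (x - 1)*(x + 4)^3

Eigenvalues and multiplicities (the geometric multiplicity of λ is n − rank(A − λI), which equals the number of Jordan blocks for λ):
  λ = -4: algebraic multiplicity = 3, geometric multiplicity = 2
  λ = 1: algebraic multiplicity = 1, geometric multiplicity = 1

Determining the block sizes for each eigenvalue:
  λ = -4: 2 blocks summing to 3 forces exactly one block of size 2 and the rest size 1 → block sizes [2, 1]
  λ = 1: one block (gm = 1), so the single block has size am = 1 → block sizes [1]

Assembling the blocks gives a Jordan form
J =
  [-4,  1,  0, 0]
  [ 0, -4,  0, 0]
  [ 0,  0, -4, 0]
  [ 0,  0,  0, 1]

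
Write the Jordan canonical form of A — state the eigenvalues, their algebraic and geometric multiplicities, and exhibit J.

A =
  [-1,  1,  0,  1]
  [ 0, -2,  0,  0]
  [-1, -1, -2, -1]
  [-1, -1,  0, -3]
J_2(-2) ⊕ J_1(-2) ⊕ J_1(-2)

The characteristic polynomial is
  det(x·I − A) = x^4 + 8*x^3 + 24*x^2 + 32*x + 16 = (x + 2)^4

Eigenvalues and multiplicities (the geometric multiplicity of λ is n − rank(A − λI), which equals the number of Jordan blocks for λ):
  λ = -2: algebraic multiplicity = 4, geometric multiplicity = 3

Determining the block sizes for each eigenvalue:
  λ = -2: 3 blocks summing to 4 forces exactly one block of size 2 and the rest size 1 → block sizes [2, 1, 1]

Assembling the blocks gives a Jordan form
J =
  [-2,  1,  0,  0]
  [ 0, -2,  0,  0]
  [ 0,  0, -2,  0]
  [ 0,  0,  0, -2]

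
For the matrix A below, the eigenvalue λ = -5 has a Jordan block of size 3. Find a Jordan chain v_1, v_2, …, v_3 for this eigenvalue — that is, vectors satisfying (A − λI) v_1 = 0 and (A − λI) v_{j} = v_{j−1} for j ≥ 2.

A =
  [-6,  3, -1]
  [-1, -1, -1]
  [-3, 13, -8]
A Jordan chain for λ = -5 of length 3:
v_1 = (1, 0, -1)ᵀ
v_2 = (-1, -1, -3)ᵀ
v_3 = (1, 0, 0)ᵀ

Let N = A − (-5)·I. We want v_3 with N^3 v_3 = 0 but N^2 v_3 ≠ 0; then v_{j-1} := N · v_j for j = 3, …, 2.

Pick v_3 = (1, 0, 0)ᵀ.
Then v_2 = N · v_3 = (-1, -1, -3)ᵀ.
Then v_1 = N · v_2 = (1, 0, -1)ᵀ.

Sanity check: (A − (-5)·I) v_1 = (0, 0, 0)ᵀ = 0. ✓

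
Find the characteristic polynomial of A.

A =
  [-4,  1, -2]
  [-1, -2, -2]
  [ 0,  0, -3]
x^3 + 9*x^2 + 27*x + 27

Expanding det(x·I − A) (e.g. by cofactor expansion or by noting that A is similar to its Jordan form J, which has the same characteristic polynomial as A) gives
  χ_A(x) = x^3 + 9*x^2 + 27*x + 27
which factors as (x + 3)^3. The eigenvalues (with algebraic multiplicities) are λ = -3 with multiplicity 3.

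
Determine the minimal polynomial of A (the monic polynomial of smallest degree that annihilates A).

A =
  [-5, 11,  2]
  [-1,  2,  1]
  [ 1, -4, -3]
x^3 + 6*x^2 + 12*x + 8

The characteristic polynomial is χ_A(x) = (x + 2)^3, so the eigenvalues are known. The minimal polynomial is
  m_A(x) = Π_λ (x − λ)^{k_λ}
where k_λ is the size of the *largest* Jordan block for λ (equivalently, the smallest k with (A − λI)^k v = 0 for every generalised eigenvector v of λ).

  λ = -2: largest Jordan block has size 3, contributing (x + 2)^3

So m_A(x) = (x + 2)^3 = x^3 + 6*x^2 + 12*x + 8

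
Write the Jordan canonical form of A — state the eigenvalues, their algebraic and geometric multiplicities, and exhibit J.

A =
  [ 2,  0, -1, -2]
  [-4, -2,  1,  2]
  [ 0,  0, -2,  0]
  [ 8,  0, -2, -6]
J_2(-2) ⊕ J_1(-2) ⊕ J_1(-2)

The characteristic polynomial is
  det(x·I − A) = x^4 + 8*x^3 + 24*x^2 + 32*x + 16 = (x + 2)^4

Eigenvalues and multiplicities (the geometric multiplicity of λ is n − rank(A − λI), which equals the number of Jordan blocks for λ):
  λ = -2: algebraic multiplicity = 4, geometric multiplicity = 3

Determining the block sizes for each eigenvalue:
  λ = -2: 3 blocks summing to 4 forces exactly one block of size 2 and the rest size 1 → block sizes [2, 1, 1]

Assembling the blocks gives a Jordan form
J =
  [-2,  1,  0,  0]
  [ 0, -2,  0,  0]
  [ 0,  0, -2,  0]
  [ 0,  0,  0, -2]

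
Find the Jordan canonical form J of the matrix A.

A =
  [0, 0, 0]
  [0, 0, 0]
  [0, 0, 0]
J_1(0) ⊕ J_1(0) ⊕ J_1(0)

The characteristic polynomial is
  det(x·I − A) = x^3

Eigenvalues and multiplicities (the geometric multiplicity of λ is n − rank(A − λI), which equals the number of Jordan blocks for λ):
  λ = 0: algebraic multiplicity = 3, geometric multiplicity = 3

Determining the block sizes for each eigenvalue:
  λ = 0: gm = am = 3, so every block has size 1 → block sizes [1, 1, 1]

Assembling the blocks gives a Jordan form
J =
  [0, 0, 0]
  [0, 0, 0]
  [0, 0, 0]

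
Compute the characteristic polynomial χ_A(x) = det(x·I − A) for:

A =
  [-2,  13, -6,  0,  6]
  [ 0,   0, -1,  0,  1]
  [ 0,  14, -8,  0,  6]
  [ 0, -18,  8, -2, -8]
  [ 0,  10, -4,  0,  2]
x^5 + 10*x^4 + 40*x^3 + 80*x^2 + 80*x + 32

Expanding det(x·I − A) (e.g. by cofactor expansion or by noting that A is similar to its Jordan form J, which has the same characteristic polynomial as A) gives
  χ_A(x) = x^5 + 10*x^4 + 40*x^3 + 80*x^2 + 80*x + 32
which factors as (x + 2)^5. The eigenvalues (with algebraic multiplicities) are λ = -2 with multiplicity 5.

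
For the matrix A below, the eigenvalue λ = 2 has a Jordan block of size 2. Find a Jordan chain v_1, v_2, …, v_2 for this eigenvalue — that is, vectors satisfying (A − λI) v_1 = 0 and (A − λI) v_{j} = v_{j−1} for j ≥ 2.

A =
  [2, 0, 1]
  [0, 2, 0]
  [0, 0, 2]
A Jordan chain for λ = 2 of length 2:
v_1 = (1, 0, 0)ᵀ
v_2 = (0, 0, 1)ᵀ

Let N = A − (2)·I. We want v_2 with N^2 v_2 = 0 but N^1 v_2 ≠ 0; then v_{j-1} := N · v_j for j = 2, …, 2.

Pick v_2 = (0, 0, 1)ᵀ.
Then v_1 = N · v_2 = (1, 0, 0)ᵀ.

Sanity check: (A − (2)·I) v_1 = (0, 0, 0)ᵀ = 0. ✓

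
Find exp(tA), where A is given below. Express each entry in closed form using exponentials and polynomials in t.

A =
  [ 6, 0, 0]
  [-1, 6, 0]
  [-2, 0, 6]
e^{tA} =
  [exp(6*t), 0, 0]
  [-t*exp(6*t), exp(6*t), 0]
  [-2*t*exp(6*t), 0, exp(6*t)]

Strategy: write A = P · J · P⁻¹ where J is a Jordan canonical form, so e^{tA} = P · e^{tJ} · P⁻¹, and e^{tJ} can be computed block-by-block.

A has Jordan form
J =
  [6, 1, 0]
  [0, 6, 0]
  [0, 0, 6]
(up to reordering of blocks).

Per-block formulas:
  For a 2×2 Jordan block J_2(6): exp(t · J_2(6)) = e^(6t)·(I + t·N), where N is the 2×2 nilpotent shift.
  For a 1×1 block at λ = 6: exp(t · [6]) = [e^(6t)].

After assembling e^{tJ} and conjugating by P, we get:

e^{tA} =
  [exp(6*t), 0, 0]
  [-t*exp(6*t), exp(6*t), 0]
  [-2*t*exp(6*t), 0, exp(6*t)]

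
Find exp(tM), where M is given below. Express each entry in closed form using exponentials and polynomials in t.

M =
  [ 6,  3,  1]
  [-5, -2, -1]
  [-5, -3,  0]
e^{tM} =
  [5*exp(2*t) - 4*exp(t), 3*exp(2*t) - 3*exp(t), exp(2*t) - exp(t)]
  [-5*exp(2*t) + 5*exp(t), -3*exp(2*t) + 4*exp(t), -exp(2*t) + exp(t)]
  [-5*exp(2*t) + 5*exp(t), -3*exp(2*t) + 3*exp(t), -exp(2*t) + 2*exp(t)]

Strategy: write M = P · J · P⁻¹ where J is a Jordan canonical form, so e^{tM} = P · e^{tJ} · P⁻¹, and e^{tJ} can be computed block-by-block.

M has Jordan form
J =
  [1, 0, 0]
  [0, 1, 0]
  [0, 0, 2]
(up to reordering of blocks).

Per-block formulas:
  For a 1×1 block at λ = 2: exp(t · [2]) = [e^(2t)].
  For a 1×1 block at λ = 1: exp(t · [1]) = [e^(1t)].

After assembling e^{tJ} and conjugating by P, we get:

e^{tM} =
  [5*exp(2*t) - 4*exp(t), 3*exp(2*t) - 3*exp(t), exp(2*t) - exp(t)]
  [-5*exp(2*t) + 5*exp(t), -3*exp(2*t) + 4*exp(t), -exp(2*t) + exp(t)]
  [-5*exp(2*t) + 5*exp(t), -3*exp(2*t) + 3*exp(t), -exp(2*t) + 2*exp(t)]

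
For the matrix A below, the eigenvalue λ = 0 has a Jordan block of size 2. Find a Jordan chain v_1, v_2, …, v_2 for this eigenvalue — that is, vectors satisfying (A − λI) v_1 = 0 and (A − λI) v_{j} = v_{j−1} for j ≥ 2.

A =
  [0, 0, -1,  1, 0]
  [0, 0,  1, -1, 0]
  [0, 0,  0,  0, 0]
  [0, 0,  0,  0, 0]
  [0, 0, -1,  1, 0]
A Jordan chain for λ = 0 of length 2:
v_1 = (-1, 1, 0, 0, -1)ᵀ
v_2 = (0, 0, 1, 0, 0)ᵀ

Let N = A − (0)·I. We want v_2 with N^2 v_2 = 0 but N^1 v_2 ≠ 0; then v_{j-1} := N · v_j for j = 2, …, 2.

Pick v_2 = (0, 0, 1, 0, 0)ᵀ.
Then v_1 = N · v_2 = (-1, 1, 0, 0, -1)ᵀ.

Sanity check: (A − (0)·I) v_1 = (0, 0, 0, 0, 0)ᵀ = 0. ✓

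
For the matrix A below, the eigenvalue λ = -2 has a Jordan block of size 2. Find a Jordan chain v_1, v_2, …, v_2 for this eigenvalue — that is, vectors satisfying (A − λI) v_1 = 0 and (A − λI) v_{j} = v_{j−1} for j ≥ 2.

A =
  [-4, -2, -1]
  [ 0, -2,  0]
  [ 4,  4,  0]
A Jordan chain for λ = -2 of length 2:
v_1 = (-2, 0, 4)ᵀ
v_2 = (1, 0, 0)ᵀ

Let N = A − (-2)·I. We want v_2 with N^2 v_2 = 0 but N^1 v_2 ≠ 0; then v_{j-1} := N · v_j for j = 2, …, 2.

Pick v_2 = (1, 0, 0)ᵀ.
Then v_1 = N · v_2 = (-2, 0, 4)ᵀ.

Sanity check: (A − (-2)·I) v_1 = (0, 0, 0)ᵀ = 0. ✓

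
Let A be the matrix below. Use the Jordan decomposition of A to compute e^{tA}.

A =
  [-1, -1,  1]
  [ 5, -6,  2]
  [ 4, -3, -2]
e^{tA} =
  [3*t^2*exp(-3*t)/2 + 2*t*exp(-3*t) + exp(-3*t), -t^2*exp(-3*t) - t*exp(-3*t), t^2*exp(-3*t)/2 + t*exp(-3*t)]
  [3*t^2*exp(-3*t)/2 + 5*t*exp(-3*t), -t^2*exp(-3*t) - 3*t*exp(-3*t) + exp(-3*t), t^2*exp(-3*t)/2 + 2*t*exp(-3*t)]
  [-3*t^2*exp(-3*t)/2 + 4*t*exp(-3*t), t^2*exp(-3*t) - 3*t*exp(-3*t), -t^2*exp(-3*t)/2 + t*exp(-3*t) + exp(-3*t)]

Strategy: write A = P · J · P⁻¹ where J is a Jordan canonical form, so e^{tA} = P · e^{tJ} · P⁻¹, and e^{tJ} can be computed block-by-block.

A has Jordan form
J =
  [-3,  1,  0]
  [ 0, -3,  1]
  [ 0,  0, -3]
(up to reordering of blocks).

Per-block formulas:
  For a 3×3 Jordan block J_3(-3): exp(t · J_3(-3)) = e^(-3t)·(I + t·N + (t^2/2)·N^2), where N is the 3×3 nilpotent shift.

After assembling e^{tJ} and conjugating by P, we get:

e^{tA} =
  [3*t^2*exp(-3*t)/2 + 2*t*exp(-3*t) + exp(-3*t), -t^2*exp(-3*t) - t*exp(-3*t), t^2*exp(-3*t)/2 + t*exp(-3*t)]
  [3*t^2*exp(-3*t)/2 + 5*t*exp(-3*t), -t^2*exp(-3*t) - 3*t*exp(-3*t) + exp(-3*t), t^2*exp(-3*t)/2 + 2*t*exp(-3*t)]
  [-3*t^2*exp(-3*t)/2 + 4*t*exp(-3*t), t^2*exp(-3*t) - 3*t*exp(-3*t), -t^2*exp(-3*t)/2 + t*exp(-3*t) + exp(-3*t)]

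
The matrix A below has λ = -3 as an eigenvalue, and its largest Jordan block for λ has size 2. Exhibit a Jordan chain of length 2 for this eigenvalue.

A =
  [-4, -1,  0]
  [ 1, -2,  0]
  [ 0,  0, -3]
A Jordan chain for λ = -3 of length 2:
v_1 = (-1, 1, 0)ᵀ
v_2 = (1, 0, 0)ᵀ

Let N = A − (-3)·I. We want v_2 with N^2 v_2 = 0 but N^1 v_2 ≠ 0; then v_{j-1} := N · v_j for j = 2, …, 2.

Pick v_2 = (1, 0, 0)ᵀ.
Then v_1 = N · v_2 = (-1, 1, 0)ᵀ.

Sanity check: (A − (-3)·I) v_1 = (0, 0, 0)ᵀ = 0. ✓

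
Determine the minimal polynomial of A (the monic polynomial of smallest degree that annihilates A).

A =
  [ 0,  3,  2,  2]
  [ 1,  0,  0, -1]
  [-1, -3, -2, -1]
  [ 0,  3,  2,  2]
x^3

The characteristic polynomial is χ_A(x) = x^4, so the eigenvalues are known. The minimal polynomial is
  m_A(x) = Π_λ (x − λ)^{k_λ}
where k_λ is the size of the *largest* Jordan block for λ (equivalently, the smallest k with (A − λI)^k v = 0 for every generalised eigenvector v of λ).

  λ = 0: largest Jordan block has size 3, contributing (x − 0)^3

So m_A(x) = x^3 = x^3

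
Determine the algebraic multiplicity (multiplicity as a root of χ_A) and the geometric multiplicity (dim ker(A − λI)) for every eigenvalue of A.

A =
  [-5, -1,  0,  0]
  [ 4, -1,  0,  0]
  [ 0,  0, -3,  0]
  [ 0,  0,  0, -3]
λ = -3: alg = 4, geom = 3

Step 1 — factor the characteristic polynomial to read off the algebraic multiplicities:
  χ_A(x) = (x + 3)^4

Step 2 — compute geometric multiplicities via the rank-nullity identity g(λ) = n − rank(A − λI):
  rank(A − (-3)·I) = 1, so dim ker(A − (-3)·I) = n − 1 = 3

Summary:
  λ = -3: algebraic multiplicity = 4, geometric multiplicity = 3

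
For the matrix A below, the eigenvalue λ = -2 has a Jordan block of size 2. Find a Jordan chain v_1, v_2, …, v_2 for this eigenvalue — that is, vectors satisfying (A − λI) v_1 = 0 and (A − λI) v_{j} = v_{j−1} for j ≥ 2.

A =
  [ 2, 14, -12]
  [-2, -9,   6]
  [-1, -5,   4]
A Jordan chain for λ = -2 of length 2:
v_1 = (4, -2, -1)ᵀ
v_2 = (1, 0, 0)ᵀ

Let N = A − (-2)·I. We want v_2 with N^2 v_2 = 0 but N^1 v_2 ≠ 0; then v_{j-1} := N · v_j for j = 2, …, 2.

Pick v_2 = (1, 0, 0)ᵀ.
Then v_1 = N · v_2 = (4, -2, -1)ᵀ.

Sanity check: (A − (-2)·I) v_1 = (0, 0, 0)ᵀ = 0. ✓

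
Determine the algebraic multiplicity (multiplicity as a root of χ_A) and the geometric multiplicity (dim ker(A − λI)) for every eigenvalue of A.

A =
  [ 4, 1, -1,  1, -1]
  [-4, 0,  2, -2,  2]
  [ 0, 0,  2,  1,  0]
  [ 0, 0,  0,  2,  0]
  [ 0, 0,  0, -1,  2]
λ = 2: alg = 5, geom = 3

Step 1 — factor the characteristic polynomial to read off the algebraic multiplicities:
  χ_A(x) = (x - 2)^5

Step 2 — compute geometric multiplicities via the rank-nullity identity g(λ) = n − rank(A − λI):
  rank(A − (2)·I) = 2, so dim ker(A − (2)·I) = n − 2 = 3

Summary:
  λ = 2: algebraic multiplicity = 5, geometric multiplicity = 3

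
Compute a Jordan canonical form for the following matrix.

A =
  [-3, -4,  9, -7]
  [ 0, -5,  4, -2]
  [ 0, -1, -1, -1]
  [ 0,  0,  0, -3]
J_3(-3) ⊕ J_1(-3)

The characteristic polynomial is
  det(x·I − A) = x^4 + 12*x^3 + 54*x^2 + 108*x + 81 = (x + 3)^4

Eigenvalues and multiplicities (the geometric multiplicity of λ is n − rank(A − λI), which equals the number of Jordan blocks for λ):
  λ = -3: algebraic multiplicity = 4, geometric multiplicity = 2

Determining the block sizes for each eigenvalue:
  λ = -3: with am = 4 and gm = 2, the partition is not yet determined (e.g. several partitions of 4 into 2 parts exist). Let N = A − (-3)·I. Computing rank(N^1) = 2, rank(N^2) = 1, rank(N^3) = 0; the number of blocks of size ≥ j is rank(N^{j−1}) − rank(N^j), giving [2, 1, 1]. So we have 1 block(s) of size 3, 1 block(s) of size 1 → block sizes [3, 1]

Assembling the blocks gives a Jordan form
J =
  [-3,  1,  0,  0]
  [ 0, -3,  1,  0]
  [ 0,  0, -3,  0]
  [ 0,  0,  0, -3]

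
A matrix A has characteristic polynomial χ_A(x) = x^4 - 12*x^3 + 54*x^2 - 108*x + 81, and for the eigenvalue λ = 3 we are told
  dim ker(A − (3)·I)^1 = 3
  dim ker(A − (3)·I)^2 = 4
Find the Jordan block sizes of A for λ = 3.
Block sizes for λ = 3: [2, 1, 1]

From the dimensions of kernels of powers, the number of Jordan blocks of size at least j is d_j − d_{j−1} where d_j = dim ker(N^j) (with d_0 = 0). Computing the differences gives [3, 1].
The number of blocks of size exactly k is (#blocks of size ≥ k) − (#blocks of size ≥ k + 1), so the partition is: 2 block(s) of size 1, 1 block(s) of size 2.
In nonincreasing order the block sizes are [2, 1, 1].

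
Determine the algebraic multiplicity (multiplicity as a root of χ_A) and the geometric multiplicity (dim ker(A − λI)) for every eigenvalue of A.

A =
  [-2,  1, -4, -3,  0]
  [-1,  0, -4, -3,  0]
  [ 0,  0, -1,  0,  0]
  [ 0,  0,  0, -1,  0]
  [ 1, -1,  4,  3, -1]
λ = -1: alg = 5, geom = 4

Step 1 — factor the characteristic polynomial to read off the algebraic multiplicities:
  χ_A(x) = (x + 1)^5

Step 2 — compute geometric multiplicities via the rank-nullity identity g(λ) = n − rank(A − λI):
  rank(A − (-1)·I) = 1, so dim ker(A − (-1)·I) = n − 1 = 4

Summary:
  λ = -1: algebraic multiplicity = 5, geometric multiplicity = 4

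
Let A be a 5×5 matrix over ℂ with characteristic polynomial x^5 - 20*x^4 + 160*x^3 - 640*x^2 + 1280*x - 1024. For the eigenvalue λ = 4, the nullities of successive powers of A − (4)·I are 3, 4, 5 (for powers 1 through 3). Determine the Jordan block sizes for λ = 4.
Block sizes for λ = 4: [3, 1, 1]

From the dimensions of kernels of powers, the number of Jordan blocks of size at least j is d_j − d_{j−1} where d_j = dim ker(N^j) (with d_0 = 0). Computing the differences gives [3, 1, 1].
The number of blocks of size exactly k is (#blocks of size ≥ k) − (#blocks of size ≥ k + 1), so the partition is: 2 block(s) of size 1, 1 block(s) of size 3.
In nonincreasing order the block sizes are [3, 1, 1].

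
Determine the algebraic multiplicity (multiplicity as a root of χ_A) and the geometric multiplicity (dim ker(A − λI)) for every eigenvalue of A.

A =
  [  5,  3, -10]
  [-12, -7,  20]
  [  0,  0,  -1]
λ = -1: alg = 3, geom = 2

Step 1 — factor the characteristic polynomial to read off the algebraic multiplicities:
  χ_A(x) = (x + 1)^3

Step 2 — compute geometric multiplicities via the rank-nullity identity g(λ) = n − rank(A − λI):
  rank(A − (-1)·I) = 1, so dim ker(A − (-1)·I) = n − 1 = 2

Summary:
  λ = -1: algebraic multiplicity = 3, geometric multiplicity = 2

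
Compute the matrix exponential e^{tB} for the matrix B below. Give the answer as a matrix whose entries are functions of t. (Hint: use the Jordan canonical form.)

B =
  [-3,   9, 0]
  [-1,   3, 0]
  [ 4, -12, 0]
e^{tB} =
  [1 - 3*t, 9*t, 0]
  [-t, 3*t + 1, 0]
  [4*t, -12*t, 1]

Strategy: write B = P · J · P⁻¹ where J is a Jordan canonical form, so e^{tB} = P · e^{tJ} · P⁻¹, and e^{tJ} can be computed block-by-block.

B has Jordan form
J =
  [0, 1, 0]
  [0, 0, 0]
  [0, 0, 0]
(up to reordering of blocks).

Per-block formulas:
  For a 1×1 block at λ = 0: exp(t · [0]) = [e^(0t)].
  For a 2×2 Jordan block J_2(0): exp(t · J_2(0)) = e^(0t)·(I + t·N), where N is the 2×2 nilpotent shift.

After assembling e^{tJ} and conjugating by P, we get:

e^{tB} =
  [1 - 3*t, 9*t, 0]
  [-t, 3*t + 1, 0]
  [4*t, -12*t, 1]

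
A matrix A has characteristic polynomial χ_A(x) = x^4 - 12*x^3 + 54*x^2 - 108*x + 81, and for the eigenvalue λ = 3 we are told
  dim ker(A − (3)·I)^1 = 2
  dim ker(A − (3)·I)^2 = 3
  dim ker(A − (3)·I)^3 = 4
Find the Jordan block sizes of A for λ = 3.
Block sizes for λ = 3: [3, 1]

From the dimensions of kernels of powers, the number of Jordan blocks of size at least j is d_j − d_{j−1} where d_j = dim ker(N^j) (with d_0 = 0). Computing the differences gives [2, 1, 1].
The number of blocks of size exactly k is (#blocks of size ≥ k) − (#blocks of size ≥ k + 1), so the partition is: 1 block(s) of size 1, 1 block(s) of size 3.
In nonincreasing order the block sizes are [3, 1].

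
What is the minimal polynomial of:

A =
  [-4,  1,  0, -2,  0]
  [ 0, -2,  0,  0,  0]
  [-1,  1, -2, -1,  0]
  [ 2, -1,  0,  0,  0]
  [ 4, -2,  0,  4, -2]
x^2 + 4*x + 4

The characteristic polynomial is χ_A(x) = (x + 2)^5, so the eigenvalues are known. The minimal polynomial is
  m_A(x) = Π_λ (x − λ)^{k_λ}
where k_λ is the size of the *largest* Jordan block for λ (equivalently, the smallest k with (A − λI)^k v = 0 for every generalised eigenvector v of λ).

  λ = -2: largest Jordan block has size 2, contributing (x + 2)^2

So m_A(x) = (x + 2)^2 = x^2 + 4*x + 4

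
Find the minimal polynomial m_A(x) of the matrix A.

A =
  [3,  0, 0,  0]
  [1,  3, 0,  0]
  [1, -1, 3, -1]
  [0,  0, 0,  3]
x^3 - 9*x^2 + 27*x - 27

The characteristic polynomial is χ_A(x) = (x - 3)^4, so the eigenvalues are known. The minimal polynomial is
  m_A(x) = Π_λ (x − λ)^{k_λ}
where k_λ is the size of the *largest* Jordan block for λ (equivalently, the smallest k with (A − λI)^k v = 0 for every generalised eigenvector v of λ).

  λ = 3: largest Jordan block has size 3, contributing (x − 3)^3

So m_A(x) = (x - 3)^3 = x^3 - 9*x^2 + 27*x - 27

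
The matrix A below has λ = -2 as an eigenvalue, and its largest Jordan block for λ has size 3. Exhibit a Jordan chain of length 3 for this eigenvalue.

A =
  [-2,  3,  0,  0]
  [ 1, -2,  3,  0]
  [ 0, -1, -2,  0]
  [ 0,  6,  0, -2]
A Jordan chain for λ = -2 of length 3:
v_1 = (3, 0, -1, 6)ᵀ
v_2 = (0, 1, 0, 0)ᵀ
v_3 = (1, 0, 0, 0)ᵀ

Let N = A − (-2)·I. We want v_3 with N^3 v_3 = 0 but N^2 v_3 ≠ 0; then v_{j-1} := N · v_j for j = 3, …, 2.

Pick v_3 = (1, 0, 0, 0)ᵀ.
Then v_2 = N · v_3 = (0, 1, 0, 0)ᵀ.
Then v_1 = N · v_2 = (3, 0, -1, 6)ᵀ.

Sanity check: (A − (-2)·I) v_1 = (0, 0, 0, 0)ᵀ = 0. ✓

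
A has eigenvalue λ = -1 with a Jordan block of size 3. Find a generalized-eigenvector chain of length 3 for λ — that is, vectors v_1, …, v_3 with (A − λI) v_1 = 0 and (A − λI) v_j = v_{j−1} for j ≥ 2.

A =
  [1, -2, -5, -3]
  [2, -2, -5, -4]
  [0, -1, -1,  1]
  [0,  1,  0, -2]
A Jordan chain for λ = -1 of length 3:
v_1 = (0, 2, -2, 2)ᵀ
v_2 = (2, 2, 0, 0)ᵀ
v_3 = (1, 0, 0, 0)ᵀ

Let N = A − (-1)·I. We want v_3 with N^3 v_3 = 0 but N^2 v_3 ≠ 0; then v_{j-1} := N · v_j for j = 3, …, 2.

Pick v_3 = (1, 0, 0, 0)ᵀ.
Then v_2 = N · v_3 = (2, 2, 0, 0)ᵀ.
Then v_1 = N · v_2 = (0, 2, -2, 2)ᵀ.

Sanity check: (A − (-1)·I) v_1 = (0, 0, 0, 0)ᵀ = 0. ✓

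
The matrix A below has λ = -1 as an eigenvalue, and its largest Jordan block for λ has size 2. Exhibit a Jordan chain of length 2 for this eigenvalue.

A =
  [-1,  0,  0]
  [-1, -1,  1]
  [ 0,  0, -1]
A Jordan chain for λ = -1 of length 2:
v_1 = (0, -1, 0)ᵀ
v_2 = (1, 0, 0)ᵀ

Let N = A − (-1)·I. We want v_2 with N^2 v_2 = 0 but N^1 v_2 ≠ 0; then v_{j-1} := N · v_j for j = 2, …, 2.

Pick v_2 = (1, 0, 0)ᵀ.
Then v_1 = N · v_2 = (0, -1, 0)ᵀ.

Sanity check: (A − (-1)·I) v_1 = (0, 0, 0)ᵀ = 0. ✓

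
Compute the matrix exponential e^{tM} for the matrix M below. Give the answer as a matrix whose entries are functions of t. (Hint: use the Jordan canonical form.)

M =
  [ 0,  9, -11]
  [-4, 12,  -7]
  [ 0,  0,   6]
e^{tM} =
  [-6*t*exp(6*t) + exp(6*t), 9*t*exp(6*t), 3*t^2*exp(6*t)/2 - 11*t*exp(6*t)]
  [-4*t*exp(6*t), 6*t*exp(6*t) + exp(6*t), t^2*exp(6*t) - 7*t*exp(6*t)]
  [0, 0, exp(6*t)]

Strategy: write M = P · J · P⁻¹ where J is a Jordan canonical form, so e^{tM} = P · e^{tJ} · P⁻¹, and e^{tJ} can be computed block-by-block.

M has Jordan form
J =
  [6, 1, 0]
  [0, 6, 1]
  [0, 0, 6]
(up to reordering of blocks).

Per-block formulas:
  For a 3×3 Jordan block J_3(6): exp(t · J_3(6)) = e^(6t)·(I + t·N + (t^2/2)·N^2), where N is the 3×3 nilpotent shift.

After assembling e^{tJ} and conjugating by P, we get:

e^{tM} =
  [-6*t*exp(6*t) + exp(6*t), 9*t*exp(6*t), 3*t^2*exp(6*t)/2 - 11*t*exp(6*t)]
  [-4*t*exp(6*t), 6*t*exp(6*t) + exp(6*t), t^2*exp(6*t) - 7*t*exp(6*t)]
  [0, 0, exp(6*t)]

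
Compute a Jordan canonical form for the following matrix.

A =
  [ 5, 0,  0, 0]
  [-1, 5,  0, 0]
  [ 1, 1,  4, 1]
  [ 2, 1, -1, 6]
J_2(5) ⊕ J_2(5)

The characteristic polynomial is
  det(x·I − A) = x^4 - 20*x^3 + 150*x^2 - 500*x + 625 = (x - 5)^4

Eigenvalues and multiplicities (the geometric multiplicity of λ is n − rank(A − λI), which equals the number of Jordan blocks for λ):
  λ = 5: algebraic multiplicity = 4, geometric multiplicity = 2

Determining the block sizes for each eigenvalue:
  λ = 5: with am = 4 and gm = 2, the partition is not yet determined (e.g. several partitions of 4 into 2 parts exist). Let N = A − (5)·I. Computing rank(N^1) = 2, rank(N^2) = 0; the number of blocks of size ≥ j is rank(N^{j−1}) − rank(N^j), giving [2, 2]. So we have 2 block(s) of size 2 → block sizes [2, 2]

Assembling the blocks gives a Jordan form
J =
  [5, 1, 0, 0]
  [0, 5, 0, 0]
  [0, 0, 5, 1]
  [0, 0, 0, 5]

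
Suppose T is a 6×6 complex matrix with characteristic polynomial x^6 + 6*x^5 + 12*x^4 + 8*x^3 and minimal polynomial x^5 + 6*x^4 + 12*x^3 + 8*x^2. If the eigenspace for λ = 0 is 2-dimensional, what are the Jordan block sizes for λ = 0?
Block sizes for λ = 0: [2, 1]

Step 1 — from the characteristic polynomial, algebraic multiplicity of λ = 0 is 3. From dim ker(T − (0)·I) = 2, there are exactly 2 Jordan blocks for λ = 0.
Step 2 — from the minimal polynomial, the factor (x − 0)^2 tells us the largest block for λ = 0 has size 2.
Step 3 — with total size 3, 2 blocks, and largest block 2, the block sizes (in nonincreasing order) are [2, 1].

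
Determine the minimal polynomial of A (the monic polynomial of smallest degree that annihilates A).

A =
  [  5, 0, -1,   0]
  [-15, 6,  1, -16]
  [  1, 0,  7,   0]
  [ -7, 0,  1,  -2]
x^3 - 10*x^2 + 12*x + 72

The characteristic polynomial is χ_A(x) = (x - 6)^3*(x + 2), so the eigenvalues are known. The minimal polynomial is
  m_A(x) = Π_λ (x − λ)^{k_λ}
where k_λ is the size of the *largest* Jordan block for λ (equivalently, the smallest k with (A − λI)^k v = 0 for every generalised eigenvector v of λ).

  λ = -2: largest Jordan block has size 1, contributing (x + 2)
  λ = 6: largest Jordan block has size 2, contributing (x − 6)^2

So m_A(x) = (x - 6)^2*(x + 2) = x^3 - 10*x^2 + 12*x + 72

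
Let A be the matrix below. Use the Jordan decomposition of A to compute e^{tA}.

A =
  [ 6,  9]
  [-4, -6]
e^{tA} =
  [6*t + 1, 9*t]
  [-4*t, 1 - 6*t]

Strategy: write A = P · J · P⁻¹ where J is a Jordan canonical form, so e^{tA} = P · e^{tJ} · P⁻¹, and e^{tJ} can be computed block-by-block.

A has Jordan form
J =
  [0, 1]
  [0, 0]
(up to reordering of blocks).

Per-block formulas:
  For a 2×2 Jordan block J_2(0): exp(t · J_2(0)) = e^(0t)·(I + t·N), where N is the 2×2 nilpotent shift.

After assembling e^{tJ} and conjugating by P, we get:

e^{tA} =
  [6*t + 1, 9*t]
  [-4*t, 1 - 6*t]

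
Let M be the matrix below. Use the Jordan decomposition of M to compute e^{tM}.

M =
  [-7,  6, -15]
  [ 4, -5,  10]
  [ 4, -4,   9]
e^{tM} =
  [-6*t*exp(-t) + exp(-t), 6*t*exp(-t), -15*t*exp(-t)]
  [4*t*exp(-t), -4*t*exp(-t) + exp(-t), 10*t*exp(-t)]
  [4*t*exp(-t), -4*t*exp(-t), 10*t*exp(-t) + exp(-t)]

Strategy: write M = P · J · P⁻¹ where J is a Jordan canonical form, so e^{tM} = P · e^{tJ} · P⁻¹, and e^{tJ} can be computed block-by-block.

M has Jordan form
J =
  [-1,  1,  0]
  [ 0, -1,  0]
  [ 0,  0, -1]
(up to reordering of blocks).

Per-block formulas:
  For a 1×1 block at λ = -1: exp(t · [-1]) = [e^(-1t)].
  For a 2×2 Jordan block J_2(-1): exp(t · J_2(-1)) = e^(-1t)·(I + t·N), where N is the 2×2 nilpotent shift.

After assembling e^{tJ} and conjugating by P, we get:

e^{tM} =
  [-6*t*exp(-t) + exp(-t), 6*t*exp(-t), -15*t*exp(-t)]
  [4*t*exp(-t), -4*t*exp(-t) + exp(-t), 10*t*exp(-t)]
  [4*t*exp(-t), -4*t*exp(-t), 10*t*exp(-t) + exp(-t)]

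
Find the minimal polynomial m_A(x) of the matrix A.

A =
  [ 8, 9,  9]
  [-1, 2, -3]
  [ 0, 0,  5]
x^2 - 10*x + 25

The characteristic polynomial is χ_A(x) = (x - 5)^3, so the eigenvalues are known. The minimal polynomial is
  m_A(x) = Π_λ (x − λ)^{k_λ}
where k_λ is the size of the *largest* Jordan block for λ (equivalently, the smallest k with (A − λI)^k v = 0 for every generalised eigenvector v of λ).

  λ = 5: largest Jordan block has size 2, contributing (x − 5)^2

So m_A(x) = (x - 5)^2 = x^2 - 10*x + 25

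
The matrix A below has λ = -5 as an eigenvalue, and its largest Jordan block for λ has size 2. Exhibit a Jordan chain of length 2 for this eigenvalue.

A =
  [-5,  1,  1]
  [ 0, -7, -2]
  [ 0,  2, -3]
A Jordan chain for λ = -5 of length 2:
v_1 = (1, -2, 2)ᵀ
v_2 = (0, 1, 0)ᵀ

Let N = A − (-5)·I. We want v_2 with N^2 v_2 = 0 but N^1 v_2 ≠ 0; then v_{j-1} := N · v_j for j = 2, …, 2.

Pick v_2 = (0, 1, 0)ᵀ.
Then v_1 = N · v_2 = (1, -2, 2)ᵀ.

Sanity check: (A − (-5)·I) v_1 = (0, 0, 0)ᵀ = 0. ✓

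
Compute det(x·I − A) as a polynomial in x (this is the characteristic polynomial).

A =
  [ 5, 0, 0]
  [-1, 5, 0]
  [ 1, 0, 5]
x^3 - 15*x^2 + 75*x - 125

Expanding det(x·I − A) (e.g. by cofactor expansion or by noting that A is similar to its Jordan form J, which has the same characteristic polynomial as A) gives
  χ_A(x) = x^3 - 15*x^2 + 75*x - 125
which factors as (x - 5)^3. The eigenvalues (with algebraic multiplicities) are λ = 5 with multiplicity 3.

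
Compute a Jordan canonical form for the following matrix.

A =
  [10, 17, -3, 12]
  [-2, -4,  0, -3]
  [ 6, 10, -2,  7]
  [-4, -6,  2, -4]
J_2(0) ⊕ J_2(0)

The characteristic polynomial is
  det(x·I − A) = x^4

Eigenvalues and multiplicities (the geometric multiplicity of λ is n − rank(A − λI), which equals the number of Jordan blocks for λ):
  λ = 0: algebraic multiplicity = 4, geometric multiplicity = 2

Determining the block sizes for each eigenvalue:
  λ = 0: with am = 4 and gm = 2, the partition is not yet determined (e.g. several partitions of 4 into 2 parts exist). Let N = A − (0)·I. Computing rank(N^1) = 2, rank(N^2) = 0; the number of blocks of size ≥ j is rank(N^{j−1}) − rank(N^j), giving [2, 2]. So we have 2 block(s) of size 2 → block sizes [2, 2]

Assembling the blocks gives a Jordan form
J =
  [0, 1, 0, 0]
  [0, 0, 0, 0]
  [0, 0, 0, 1]
  [0, 0, 0, 0]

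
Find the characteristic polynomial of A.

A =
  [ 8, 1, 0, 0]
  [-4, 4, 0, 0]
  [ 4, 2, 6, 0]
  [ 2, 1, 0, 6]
x^4 - 24*x^3 + 216*x^2 - 864*x + 1296

Expanding det(x·I − A) (e.g. by cofactor expansion or by noting that A is similar to its Jordan form J, which has the same characteristic polynomial as A) gives
  χ_A(x) = x^4 - 24*x^3 + 216*x^2 - 864*x + 1296
which factors as (x - 6)^4. The eigenvalues (with algebraic multiplicities) are λ = 6 with multiplicity 4.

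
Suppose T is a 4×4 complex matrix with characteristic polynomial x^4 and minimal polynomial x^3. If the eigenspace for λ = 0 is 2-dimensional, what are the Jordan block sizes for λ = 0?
Block sizes for λ = 0: [3, 1]

Step 1 — from the characteristic polynomial, algebraic multiplicity of λ = 0 is 4. From dim ker(T − (0)·I) = 2, there are exactly 2 Jordan blocks for λ = 0.
Step 2 — from the minimal polynomial, the factor (x − 0)^3 tells us the largest block for λ = 0 has size 3.
Step 3 — with total size 4, 2 blocks, and largest block 3, the block sizes (in nonincreasing order) are [3, 1].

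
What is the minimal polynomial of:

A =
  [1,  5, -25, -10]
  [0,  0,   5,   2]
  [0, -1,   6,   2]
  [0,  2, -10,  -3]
x^2 - 2*x + 1

The characteristic polynomial is χ_A(x) = (x - 1)^4, so the eigenvalues are known. The minimal polynomial is
  m_A(x) = Π_λ (x − λ)^{k_λ}
where k_λ is the size of the *largest* Jordan block for λ (equivalently, the smallest k with (A − λI)^k v = 0 for every generalised eigenvector v of λ).

  λ = 1: largest Jordan block has size 2, contributing (x − 1)^2

So m_A(x) = (x - 1)^2 = x^2 - 2*x + 1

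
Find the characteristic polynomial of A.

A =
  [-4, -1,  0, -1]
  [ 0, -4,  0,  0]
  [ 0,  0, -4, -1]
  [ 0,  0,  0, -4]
x^4 + 16*x^3 + 96*x^2 + 256*x + 256

Expanding det(x·I − A) (e.g. by cofactor expansion or by noting that A is similar to its Jordan form J, which has the same characteristic polynomial as A) gives
  χ_A(x) = x^4 + 16*x^3 + 96*x^2 + 256*x + 256
which factors as (x + 4)^4. The eigenvalues (with algebraic multiplicities) are λ = -4 with multiplicity 4.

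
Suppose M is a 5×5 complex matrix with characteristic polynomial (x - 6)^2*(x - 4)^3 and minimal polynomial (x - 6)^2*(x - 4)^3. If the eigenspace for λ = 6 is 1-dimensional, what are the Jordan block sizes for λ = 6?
Block sizes for λ = 6: [2]

Step 1 — from the characteristic polynomial, algebraic multiplicity of λ = 6 is 2. From dim ker(M − (6)·I) = 1, there are exactly 1 Jordan blocks for λ = 6.
Step 2 — from the minimal polynomial, the factor (x − 6)^2 tells us the largest block for λ = 6 has size 2.
Step 3 — with total size 2, 1 blocks, and largest block 2, the block sizes (in nonincreasing order) are [2].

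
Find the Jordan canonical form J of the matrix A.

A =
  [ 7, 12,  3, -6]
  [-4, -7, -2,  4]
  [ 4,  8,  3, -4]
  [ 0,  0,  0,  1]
J_2(1) ⊕ J_1(1) ⊕ J_1(1)

The characteristic polynomial is
  det(x·I − A) = x^4 - 4*x^3 + 6*x^2 - 4*x + 1 = (x - 1)^4

Eigenvalues and multiplicities (the geometric multiplicity of λ is n − rank(A − λI), which equals the number of Jordan blocks for λ):
  λ = 1: algebraic multiplicity = 4, geometric multiplicity = 3

Determining the block sizes for each eigenvalue:
  λ = 1: 3 blocks summing to 4 forces exactly one block of size 2 and the rest size 1 → block sizes [2, 1, 1]

Assembling the blocks gives a Jordan form
J =
  [1, 1, 0, 0]
  [0, 1, 0, 0]
  [0, 0, 1, 0]
  [0, 0, 0, 1]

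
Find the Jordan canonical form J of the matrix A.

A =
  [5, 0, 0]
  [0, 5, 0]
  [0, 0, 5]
J_1(5) ⊕ J_1(5) ⊕ J_1(5)

The characteristic polynomial is
  det(x·I − A) = x^3 - 15*x^2 + 75*x - 125 = (x - 5)^3

Eigenvalues and multiplicities (the geometric multiplicity of λ is n − rank(A − λI), which equals the number of Jordan blocks for λ):
  λ = 5: algebraic multiplicity = 3, geometric multiplicity = 3

Determining the block sizes for each eigenvalue:
  λ = 5: gm = am = 3, so every block has size 1 → block sizes [1, 1, 1]

Assembling the blocks gives a Jordan form
J =
  [5, 0, 0]
  [0, 5, 0]
  [0, 0, 5]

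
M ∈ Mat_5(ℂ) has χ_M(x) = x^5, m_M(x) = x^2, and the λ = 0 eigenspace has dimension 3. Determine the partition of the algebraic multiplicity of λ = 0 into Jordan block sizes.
Block sizes for λ = 0: [2, 2, 1]

Step 1 — from the characteristic polynomial, algebraic multiplicity of λ = 0 is 5. From dim ker(M − (0)·I) = 3, there are exactly 3 Jordan blocks for λ = 0.
Step 2 — from the minimal polynomial, the factor (x − 0)^2 tells us the largest block for λ = 0 has size 2.
Step 3 — with total size 5, 3 blocks, and largest block 2, the block sizes (in nonincreasing order) are [2, 2, 1].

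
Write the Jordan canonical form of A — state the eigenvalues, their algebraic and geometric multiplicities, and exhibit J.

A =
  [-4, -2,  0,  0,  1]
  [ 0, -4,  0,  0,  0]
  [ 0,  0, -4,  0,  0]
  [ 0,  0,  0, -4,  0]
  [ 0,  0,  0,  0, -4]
J_2(-4) ⊕ J_1(-4) ⊕ J_1(-4) ⊕ J_1(-4)

The characteristic polynomial is
  det(x·I − A) = x^5 + 20*x^4 + 160*x^3 + 640*x^2 + 1280*x + 1024 = (x + 4)^5

Eigenvalues and multiplicities (the geometric multiplicity of λ is n − rank(A − λI), which equals the number of Jordan blocks for λ):
  λ = -4: algebraic multiplicity = 5, geometric multiplicity = 4

Determining the block sizes for each eigenvalue:
  λ = -4: 4 blocks summing to 5 forces exactly one block of size 2 and the rest size 1 → block sizes [2, 1, 1, 1]

Assembling the blocks gives a Jordan form
J =
  [-4,  1,  0,  0,  0]
  [ 0, -4,  0,  0,  0]
  [ 0,  0, -4,  0,  0]
  [ 0,  0,  0, -4,  0]
  [ 0,  0,  0,  0, -4]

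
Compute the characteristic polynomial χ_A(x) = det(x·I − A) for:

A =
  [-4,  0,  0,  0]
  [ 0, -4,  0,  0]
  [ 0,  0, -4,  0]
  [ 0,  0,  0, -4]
x^4 + 16*x^3 + 96*x^2 + 256*x + 256

Expanding det(x·I − A) (e.g. by cofactor expansion or by noting that A is similar to its Jordan form J, which has the same characteristic polynomial as A) gives
  χ_A(x) = x^4 + 16*x^3 + 96*x^2 + 256*x + 256
which factors as (x + 4)^4. The eigenvalues (with algebraic multiplicities) are λ = -4 with multiplicity 4.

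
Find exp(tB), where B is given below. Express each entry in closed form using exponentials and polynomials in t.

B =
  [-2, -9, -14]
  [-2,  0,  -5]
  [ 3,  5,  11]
e^{tB} =
  [t^2*exp(3*t)/2 - 5*t*exp(3*t) + exp(3*t), t^2*exp(3*t) - 9*t*exp(3*t), 3*t^2*exp(3*t)/2 - 14*t*exp(3*t)]
  [t^2*exp(3*t)/2 - 2*t*exp(3*t), t^2*exp(3*t) - 3*t*exp(3*t) + exp(3*t), 3*t^2*exp(3*t)/2 - 5*t*exp(3*t)]
  [-t^2*exp(3*t)/2 + 3*t*exp(3*t), -t^2*exp(3*t) + 5*t*exp(3*t), -3*t^2*exp(3*t)/2 + 8*t*exp(3*t) + exp(3*t)]

Strategy: write B = P · J · P⁻¹ where J is a Jordan canonical form, so e^{tB} = P · e^{tJ} · P⁻¹, and e^{tJ} can be computed block-by-block.

B has Jordan form
J =
  [3, 1, 0]
  [0, 3, 1]
  [0, 0, 3]
(up to reordering of blocks).

Per-block formulas:
  For a 3×3 Jordan block J_3(3): exp(t · J_3(3)) = e^(3t)·(I + t·N + (t^2/2)·N^2), where N is the 3×3 nilpotent shift.

After assembling e^{tJ} and conjugating by P, we get:

e^{tB} =
  [t^2*exp(3*t)/2 - 5*t*exp(3*t) + exp(3*t), t^2*exp(3*t) - 9*t*exp(3*t), 3*t^2*exp(3*t)/2 - 14*t*exp(3*t)]
  [t^2*exp(3*t)/2 - 2*t*exp(3*t), t^2*exp(3*t) - 3*t*exp(3*t) + exp(3*t), 3*t^2*exp(3*t)/2 - 5*t*exp(3*t)]
  [-t^2*exp(3*t)/2 + 3*t*exp(3*t), -t^2*exp(3*t) + 5*t*exp(3*t), -3*t^2*exp(3*t)/2 + 8*t*exp(3*t) + exp(3*t)]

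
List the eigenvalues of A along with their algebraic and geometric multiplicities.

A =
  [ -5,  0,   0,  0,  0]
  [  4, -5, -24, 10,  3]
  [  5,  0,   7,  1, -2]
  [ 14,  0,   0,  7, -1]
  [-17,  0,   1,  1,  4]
λ = -5: alg = 2, geom = 2; λ = 6: alg = 3, geom = 1

Step 1 — factor the characteristic polynomial to read off the algebraic multiplicities:
  χ_A(x) = (x - 6)^3*(x + 5)^2

Step 2 — compute geometric multiplicities via the rank-nullity identity g(λ) = n − rank(A − λI):
  rank(A − (-5)·I) = 3, so dim ker(A − (-5)·I) = n − 3 = 2
  rank(A − (6)·I) = 4, so dim ker(A − (6)·I) = n − 4 = 1

Summary:
  λ = -5: algebraic multiplicity = 2, geometric multiplicity = 2
  λ = 6: algebraic multiplicity = 3, geometric multiplicity = 1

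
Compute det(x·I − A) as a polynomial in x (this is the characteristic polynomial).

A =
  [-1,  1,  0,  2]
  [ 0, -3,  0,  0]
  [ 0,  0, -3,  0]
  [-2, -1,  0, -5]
x^4 + 12*x^3 + 54*x^2 + 108*x + 81

Expanding det(x·I − A) (e.g. by cofactor expansion or by noting that A is similar to its Jordan form J, which has the same characteristic polynomial as A) gives
  χ_A(x) = x^4 + 12*x^3 + 54*x^2 + 108*x + 81
which factors as (x + 3)^4. The eigenvalues (with algebraic multiplicities) are λ = -3 with multiplicity 4.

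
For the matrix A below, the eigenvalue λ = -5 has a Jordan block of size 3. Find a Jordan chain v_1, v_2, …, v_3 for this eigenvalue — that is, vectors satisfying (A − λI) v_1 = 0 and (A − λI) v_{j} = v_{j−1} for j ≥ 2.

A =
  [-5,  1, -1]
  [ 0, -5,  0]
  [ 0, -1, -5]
A Jordan chain for λ = -5 of length 3:
v_1 = (1, 0, 0)ᵀ
v_2 = (1, 0, -1)ᵀ
v_3 = (0, 1, 0)ᵀ

Let N = A − (-5)·I. We want v_3 with N^3 v_3 = 0 but N^2 v_3 ≠ 0; then v_{j-1} := N · v_j for j = 3, …, 2.

Pick v_3 = (0, 1, 0)ᵀ.
Then v_2 = N · v_3 = (1, 0, -1)ᵀ.
Then v_1 = N · v_2 = (1, 0, 0)ᵀ.

Sanity check: (A − (-5)·I) v_1 = (0, 0, 0)ᵀ = 0. ✓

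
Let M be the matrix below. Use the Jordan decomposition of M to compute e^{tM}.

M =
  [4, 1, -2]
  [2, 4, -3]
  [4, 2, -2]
e^{tM} =
  [-t^2*exp(2*t) + 2*t*exp(2*t) + exp(2*t), t*exp(2*t), t^2*exp(2*t)/2 - 2*t*exp(2*t)]
  [-2*t^2*exp(2*t) + 2*t*exp(2*t), 2*t*exp(2*t) + exp(2*t), t^2*exp(2*t) - 3*t*exp(2*t)]
  [-2*t^2*exp(2*t) + 4*t*exp(2*t), 2*t*exp(2*t), t^2*exp(2*t) - 4*t*exp(2*t) + exp(2*t)]

Strategy: write M = P · J · P⁻¹ where J is a Jordan canonical form, so e^{tM} = P · e^{tJ} · P⁻¹, and e^{tJ} can be computed block-by-block.

M has Jordan form
J =
  [2, 1, 0]
  [0, 2, 1]
  [0, 0, 2]
(up to reordering of blocks).

Per-block formulas:
  For a 3×3 Jordan block J_3(2): exp(t · J_3(2)) = e^(2t)·(I + t·N + (t^2/2)·N^2), where N is the 3×3 nilpotent shift.

After assembling e^{tJ} and conjugating by P, we get:

e^{tM} =
  [-t^2*exp(2*t) + 2*t*exp(2*t) + exp(2*t), t*exp(2*t), t^2*exp(2*t)/2 - 2*t*exp(2*t)]
  [-2*t^2*exp(2*t) + 2*t*exp(2*t), 2*t*exp(2*t) + exp(2*t), t^2*exp(2*t) - 3*t*exp(2*t)]
  [-2*t^2*exp(2*t) + 4*t*exp(2*t), 2*t*exp(2*t), t^2*exp(2*t) - 4*t*exp(2*t) + exp(2*t)]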